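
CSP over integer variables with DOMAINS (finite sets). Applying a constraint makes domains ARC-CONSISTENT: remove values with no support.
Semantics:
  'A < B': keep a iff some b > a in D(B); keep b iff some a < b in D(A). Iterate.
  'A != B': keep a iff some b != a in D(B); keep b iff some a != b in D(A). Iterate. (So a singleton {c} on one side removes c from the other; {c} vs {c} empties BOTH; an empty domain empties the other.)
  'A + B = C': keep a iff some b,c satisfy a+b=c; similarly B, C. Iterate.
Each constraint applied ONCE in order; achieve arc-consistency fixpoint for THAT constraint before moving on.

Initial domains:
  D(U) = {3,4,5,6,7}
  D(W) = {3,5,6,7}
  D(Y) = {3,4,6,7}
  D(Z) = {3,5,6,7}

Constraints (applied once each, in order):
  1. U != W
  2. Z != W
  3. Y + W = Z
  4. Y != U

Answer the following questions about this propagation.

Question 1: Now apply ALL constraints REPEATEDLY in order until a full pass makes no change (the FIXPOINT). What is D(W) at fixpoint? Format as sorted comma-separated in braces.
Answer: {3}

Derivation:
pass 0 (initial): D(W)={3,5,6,7}
pass 1: W {3,5,6,7}->{3}; Y {3,4,6,7}->{3,4}; Z {3,5,6,7}->{6,7}
pass 2: U {3,4,5,6,7}->{4,5,6,7}
pass 3: no change
Fixpoint after 3 passes: D(W) = {3}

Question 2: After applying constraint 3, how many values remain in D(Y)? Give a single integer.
Answer: 2

Derivation:
Constraint 1 (U != W) on D(U)={3,4,5,6,7} D(W)={3,5,6,7}: no change
Constraint 2 (Z != W) on D(Z)={3,5,6,7} D(W)={3,5,6,7}: no change
Constraint 3 (Y + W = Z) on D(Y)={3,4,6,7} D(W)={3,5,6,7} D(Z)={3,5,6,7}: Y {3,4,6,7}->{3,4}; W {3,5,6,7}->{3}; Z {3,5,6,7}->{6,7}
So after constraint 3: D(Y)={3,4}, size = 2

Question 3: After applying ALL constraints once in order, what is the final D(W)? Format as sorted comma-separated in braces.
Constraint 1 (U != W) on D(U)={3,4,5,6,7} D(W)={3,5,6,7}: no change
Constraint 2 (Z != W) on D(Z)={3,5,6,7} D(W)={3,5,6,7}: no change
Constraint 3 (Y + W = Z) on D(Y)={3,4,6,7} D(W)={3,5,6,7} D(Z)={3,5,6,7}: Y {3,4,6,7}->{3,4}; W {3,5,6,7}->{3}; Z {3,5,6,7}->{6,7}
Constraint 4 (Y != U) on D(Y)={3,4} D(U)={3,4,5,6,7}: no change
So after all 4 constraints: D(W) = {3}

Answer: {3}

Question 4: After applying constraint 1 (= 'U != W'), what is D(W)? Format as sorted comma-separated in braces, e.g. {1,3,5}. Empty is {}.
Answer: {3,5,6,7}

Derivation:
Constraint 1 (U != W) on D(U)={3,4,5,6,7} D(W)={3,5,6,7}: no change
So after constraint 1: D(W) = {3,5,6,7}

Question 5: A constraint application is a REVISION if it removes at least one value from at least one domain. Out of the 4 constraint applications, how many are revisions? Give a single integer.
Constraint 1 (U != W) on D(U)={3,4,5,6,7} D(W)={3,5,6,7}: no change => not a revision
Constraint 2 (Z != W) on D(Z)={3,5,6,7} D(W)={3,5,6,7}: no change => not a revision
Constraint 3 (Y + W = Z) on D(Y)={3,4,6,7} D(W)={3,5,6,7} D(Z)={3,5,6,7}: Y {3,4,6,7}->{3,4}; W {3,5,6,7}->{3}; Z {3,5,6,7}->{6,7} => REVISION
Constraint 4 (Y != U) on D(Y)={3,4} D(U)={3,4,5,6,7}: no change => not a revision
Total revisions = 1

Answer: 1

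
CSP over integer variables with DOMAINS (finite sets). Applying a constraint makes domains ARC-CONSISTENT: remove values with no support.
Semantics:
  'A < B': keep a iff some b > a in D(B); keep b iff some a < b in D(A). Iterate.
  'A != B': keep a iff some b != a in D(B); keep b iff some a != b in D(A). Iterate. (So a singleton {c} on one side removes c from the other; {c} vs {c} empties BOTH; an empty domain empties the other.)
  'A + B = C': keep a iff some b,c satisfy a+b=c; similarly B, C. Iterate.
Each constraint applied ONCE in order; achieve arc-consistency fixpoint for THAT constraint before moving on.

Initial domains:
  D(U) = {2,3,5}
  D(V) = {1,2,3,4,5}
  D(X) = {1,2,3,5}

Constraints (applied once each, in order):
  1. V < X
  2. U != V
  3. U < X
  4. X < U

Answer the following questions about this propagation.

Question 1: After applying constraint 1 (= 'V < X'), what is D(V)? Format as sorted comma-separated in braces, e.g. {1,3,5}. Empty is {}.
Answer: {1,2,3,4}

Derivation:
Constraint 1 (V < X) on D(V)={1,2,3,4,5} D(X)={1,2,3,5}: V {1,2,3,4,5}->{1,2,3,4}; X {1,2,3,5}->{2,3,5}
So after constraint 1: D(V) = {1,2,3,4}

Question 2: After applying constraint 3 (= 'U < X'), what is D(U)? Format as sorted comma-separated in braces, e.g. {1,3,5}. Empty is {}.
Answer: {2,3}

Derivation:
Constraint 1 (V < X) on D(V)={1,2,3,4,5} D(X)={1,2,3,5}: V {1,2,3,4,5}->{1,2,3,4}; X {1,2,3,5}->{2,3,5}
Constraint 2 (U != V) on D(U)={2,3,5} D(V)={1,2,3,4}: no change
Constraint 3 (U < X) on D(U)={2,3,5} D(X)={2,3,5}: U {2,3,5}->{2,3}; X {2,3,5}->{3,5}
So after constraint 3: D(U) = {2,3}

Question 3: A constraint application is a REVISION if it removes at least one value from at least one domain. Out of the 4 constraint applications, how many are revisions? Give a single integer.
Answer: 3

Derivation:
Constraint 1 (V < X) on D(V)={1,2,3,4,5} D(X)={1,2,3,5}: V {1,2,3,4,5}->{1,2,3,4}; X {1,2,3,5}->{2,3,5} => REVISION
Constraint 2 (U != V) on D(U)={2,3,5} D(V)={1,2,3,4}: no change => not a revision
Constraint 3 (U < X) on D(U)={2,3,5} D(X)={2,3,5}: U {2,3,5}->{2,3}; X {2,3,5}->{3,5} => REVISION
Constraint 4 (X < U) on D(X)={3,5} D(U)={2,3}: X {3,5}->{}; U {2,3}->{} => REVISION
Total revisions = 3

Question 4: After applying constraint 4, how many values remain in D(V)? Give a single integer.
Constraint 1 (V < X) on D(V)={1,2,3,4,5} D(X)={1,2,3,5}: V {1,2,3,4,5}->{1,2,3,4}; X {1,2,3,5}->{2,3,5}
Constraint 2 (U != V) on D(U)={2,3,5} D(V)={1,2,3,4}: no change
Constraint 3 (U < X) on D(U)={2,3,5} D(X)={2,3,5}: U {2,3,5}->{2,3}; X {2,3,5}->{3,5}
Constraint 4 (X < U) on D(X)={3,5} D(U)={2,3}: X {3,5}->{}; U {2,3}->{}
So after constraint 4: D(V)={1,2,3,4}, size = 4

Answer: 4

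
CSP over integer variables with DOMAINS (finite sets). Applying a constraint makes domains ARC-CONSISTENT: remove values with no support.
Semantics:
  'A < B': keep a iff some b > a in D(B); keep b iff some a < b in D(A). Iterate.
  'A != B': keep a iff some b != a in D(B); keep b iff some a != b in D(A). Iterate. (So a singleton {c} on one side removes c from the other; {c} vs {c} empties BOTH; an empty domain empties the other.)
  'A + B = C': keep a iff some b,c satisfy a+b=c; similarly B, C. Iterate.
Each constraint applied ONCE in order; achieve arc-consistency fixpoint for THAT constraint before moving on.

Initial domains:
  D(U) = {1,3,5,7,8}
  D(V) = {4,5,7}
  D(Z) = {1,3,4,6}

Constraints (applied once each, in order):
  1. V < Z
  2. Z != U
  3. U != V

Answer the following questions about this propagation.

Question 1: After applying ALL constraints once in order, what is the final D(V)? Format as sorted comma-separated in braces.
Constraint 1 (V < Z) on D(V)={4,5,7} D(Z)={1,3,4,6}: V {4,5,7}->{4,5}; Z {1,3,4,6}->{6}
Constraint 2 (Z != U) on D(Z)={6} D(U)={1,3,5,7,8}: no change
Constraint 3 (U != V) on D(U)={1,3,5,7,8} D(V)={4,5}: no change
So after all 3 constraints: D(V) = {4,5}

Answer: {4,5}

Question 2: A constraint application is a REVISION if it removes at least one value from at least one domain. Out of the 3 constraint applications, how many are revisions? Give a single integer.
Constraint 1 (V < Z) on D(V)={4,5,7} D(Z)={1,3,4,6}: V {4,5,7}->{4,5}; Z {1,3,4,6}->{6} => REVISION
Constraint 2 (Z != U) on D(Z)={6} D(U)={1,3,5,7,8}: no change => not a revision
Constraint 3 (U != V) on D(U)={1,3,5,7,8} D(V)={4,5}: no change => not a revision
Total revisions = 1

Answer: 1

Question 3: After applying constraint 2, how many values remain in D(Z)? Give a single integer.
Constraint 1 (V < Z) on D(V)={4,5,7} D(Z)={1,3,4,6}: V {4,5,7}->{4,5}; Z {1,3,4,6}->{6}
Constraint 2 (Z != U) on D(Z)={6} D(U)={1,3,5,7,8}: no change
So after constraint 2: D(Z)={6}, size = 1

Answer: 1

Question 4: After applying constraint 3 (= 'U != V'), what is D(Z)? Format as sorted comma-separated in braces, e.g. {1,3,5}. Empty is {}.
Answer: {6}

Derivation:
Constraint 1 (V < Z) on D(V)={4,5,7} D(Z)={1,3,4,6}: V {4,5,7}->{4,5}; Z {1,3,4,6}->{6}
Constraint 2 (Z != U) on D(Z)={6} D(U)={1,3,5,7,8}: no change
Constraint 3 (U != V) on D(U)={1,3,5,7,8} D(V)={4,5}: no change
So after constraint 3: D(Z) = {6}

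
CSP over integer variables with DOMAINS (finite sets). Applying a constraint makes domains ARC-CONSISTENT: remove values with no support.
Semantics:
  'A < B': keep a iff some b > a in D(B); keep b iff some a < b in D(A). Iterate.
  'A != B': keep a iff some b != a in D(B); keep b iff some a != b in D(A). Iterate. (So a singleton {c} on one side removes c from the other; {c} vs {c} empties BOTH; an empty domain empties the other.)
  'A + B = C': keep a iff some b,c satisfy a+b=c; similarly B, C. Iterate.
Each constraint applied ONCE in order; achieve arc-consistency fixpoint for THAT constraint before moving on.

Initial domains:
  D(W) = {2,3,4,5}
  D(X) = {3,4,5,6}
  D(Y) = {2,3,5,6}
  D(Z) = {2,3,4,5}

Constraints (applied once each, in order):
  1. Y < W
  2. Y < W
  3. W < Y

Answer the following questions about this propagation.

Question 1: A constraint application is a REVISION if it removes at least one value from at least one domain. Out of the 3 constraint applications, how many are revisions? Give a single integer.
Answer: 2

Derivation:
Constraint 1 (Y < W) on D(Y)={2,3,5,6} D(W)={2,3,4,5}: Y {2,3,5,6}->{2,3}; W {2,3,4,5}->{3,4,5} => REVISION
Constraint 2 (Y < W) on D(Y)={2,3} D(W)={3,4,5}: no change => not a revision
Constraint 3 (W < Y) on D(W)={3,4,5} D(Y)={2,3}: W {3,4,5}->{}; Y {2,3}->{} => REVISION
Total revisions = 2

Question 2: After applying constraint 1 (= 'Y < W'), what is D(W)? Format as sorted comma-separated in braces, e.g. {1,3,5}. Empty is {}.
Constraint 1 (Y < W) on D(Y)={2,3,5,6} D(W)={2,3,4,5}: Y {2,3,5,6}->{2,3}; W {2,3,4,5}->{3,4,5}
So after constraint 1: D(W) = {3,4,5}

Answer: {3,4,5}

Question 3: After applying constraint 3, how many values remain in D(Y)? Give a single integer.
Answer: 0

Derivation:
Constraint 1 (Y < W) on D(Y)={2,3,5,6} D(W)={2,3,4,5}: Y {2,3,5,6}->{2,3}; W {2,3,4,5}->{3,4,5}
Constraint 2 (Y < W) on D(Y)={2,3} D(W)={3,4,5}: no change
Constraint 3 (W < Y) on D(W)={3,4,5} D(Y)={2,3}: W {3,4,5}->{}; Y {2,3}->{}
So after constraint 3: D(Y)={}, size = 0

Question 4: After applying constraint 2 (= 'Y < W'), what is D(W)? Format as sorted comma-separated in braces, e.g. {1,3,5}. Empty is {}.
Answer: {3,4,5}

Derivation:
Constraint 1 (Y < W) on D(Y)={2,3,5,6} D(W)={2,3,4,5}: Y {2,3,5,6}->{2,3}; W {2,3,4,5}->{3,4,5}
Constraint 2 (Y < W) on D(Y)={2,3} D(W)={3,4,5}: no change
So after constraint 2: D(W) = {3,4,5}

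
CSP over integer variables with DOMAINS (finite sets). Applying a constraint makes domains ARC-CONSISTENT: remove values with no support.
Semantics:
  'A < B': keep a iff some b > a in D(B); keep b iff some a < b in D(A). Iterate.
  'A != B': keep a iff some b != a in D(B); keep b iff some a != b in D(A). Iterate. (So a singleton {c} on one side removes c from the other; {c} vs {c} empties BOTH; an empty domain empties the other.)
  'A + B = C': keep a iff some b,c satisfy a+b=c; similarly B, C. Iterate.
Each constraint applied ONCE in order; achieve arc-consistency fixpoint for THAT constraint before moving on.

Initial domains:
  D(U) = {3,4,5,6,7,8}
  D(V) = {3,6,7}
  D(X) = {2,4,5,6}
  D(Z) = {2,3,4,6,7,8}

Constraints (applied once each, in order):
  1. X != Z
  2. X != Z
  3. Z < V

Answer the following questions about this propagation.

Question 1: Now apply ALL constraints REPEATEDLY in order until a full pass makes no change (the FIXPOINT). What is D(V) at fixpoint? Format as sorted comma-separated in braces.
Answer: {3,6,7}

Derivation:
pass 0 (initial): D(V)={3,6,7}
pass 1: Z {2,3,4,6,7,8}->{2,3,4,6}
pass 2: no change
Fixpoint after 2 passes: D(V) = {3,6,7}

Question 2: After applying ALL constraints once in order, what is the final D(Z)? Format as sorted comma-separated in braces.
Answer: {2,3,4,6}

Derivation:
Constraint 1 (X != Z) on D(X)={2,4,5,6} D(Z)={2,3,4,6,7,8}: no change
Constraint 2 (X != Z) on D(X)={2,4,5,6} D(Z)={2,3,4,6,7,8}: no change
Constraint 3 (Z < V) on D(Z)={2,3,4,6,7,8} D(V)={3,6,7}: Z {2,3,4,6,7,8}->{2,3,4,6}
So after all 3 constraints: D(Z) = {2,3,4,6}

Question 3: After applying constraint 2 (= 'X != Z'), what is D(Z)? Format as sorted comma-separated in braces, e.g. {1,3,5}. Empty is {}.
Answer: {2,3,4,6,7,8}

Derivation:
Constraint 1 (X != Z) on D(X)={2,4,5,6} D(Z)={2,3,4,6,7,8}: no change
Constraint 2 (X != Z) on D(X)={2,4,5,6} D(Z)={2,3,4,6,7,8}: no change
So after constraint 2: D(Z) = {2,3,4,6,7,8}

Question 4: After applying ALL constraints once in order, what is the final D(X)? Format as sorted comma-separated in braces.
Answer: {2,4,5,6}

Derivation:
Constraint 1 (X != Z) on D(X)={2,4,5,6} D(Z)={2,3,4,6,7,8}: no change
Constraint 2 (X != Z) on D(X)={2,4,5,6} D(Z)={2,3,4,6,7,8}: no change
Constraint 3 (Z < V) on D(Z)={2,3,4,6,7,8} D(V)={3,6,7}: Z {2,3,4,6,7,8}->{2,3,4,6}
So after all 3 constraints: D(X) = {2,4,5,6}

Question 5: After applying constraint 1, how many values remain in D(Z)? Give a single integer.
Constraint 1 (X != Z) on D(X)={2,4,5,6} D(Z)={2,3,4,6,7,8}: no change
So after constraint 1: D(Z)={2,3,4,6,7,8}, size = 6

Answer: 6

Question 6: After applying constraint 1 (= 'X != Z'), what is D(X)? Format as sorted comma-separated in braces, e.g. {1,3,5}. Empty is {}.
Answer: {2,4,5,6}

Derivation:
Constraint 1 (X != Z) on D(X)={2,4,5,6} D(Z)={2,3,4,6,7,8}: no change
So after constraint 1: D(X) = {2,4,5,6}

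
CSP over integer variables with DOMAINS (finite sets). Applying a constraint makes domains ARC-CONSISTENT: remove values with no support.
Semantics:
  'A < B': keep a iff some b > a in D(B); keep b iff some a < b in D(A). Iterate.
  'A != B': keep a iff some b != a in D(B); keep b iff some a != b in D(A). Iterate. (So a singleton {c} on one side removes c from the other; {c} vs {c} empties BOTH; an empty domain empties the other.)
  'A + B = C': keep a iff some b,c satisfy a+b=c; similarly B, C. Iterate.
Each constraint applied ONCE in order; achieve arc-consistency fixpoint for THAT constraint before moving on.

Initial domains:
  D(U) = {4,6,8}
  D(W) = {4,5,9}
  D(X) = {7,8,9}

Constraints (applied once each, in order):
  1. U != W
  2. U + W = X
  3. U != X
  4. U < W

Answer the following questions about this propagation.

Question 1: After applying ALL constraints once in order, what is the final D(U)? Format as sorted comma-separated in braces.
Constraint 1 (U != W) on D(U)={4,6,8} D(W)={4,5,9}: no change
Constraint 2 (U + W = X) on D(U)={4,6,8} D(W)={4,5,9} D(X)={7,8,9}: U {4,6,8}->{4}; W {4,5,9}->{4,5}; X {7,8,9}->{8,9}
Constraint 3 (U != X) on D(U)={4} D(X)={8,9}: no change
Constraint 4 (U < W) on D(U)={4} D(W)={4,5}: W {4,5}->{5}
So after all 4 constraints: D(U) = {4}

Answer: {4}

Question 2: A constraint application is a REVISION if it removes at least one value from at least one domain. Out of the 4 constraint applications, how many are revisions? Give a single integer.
Answer: 2

Derivation:
Constraint 1 (U != W) on D(U)={4,6,8} D(W)={4,5,9}: no change => not a revision
Constraint 2 (U + W = X) on D(U)={4,6,8} D(W)={4,5,9} D(X)={7,8,9}: U {4,6,8}->{4}; W {4,5,9}->{4,5}; X {7,8,9}->{8,9} => REVISION
Constraint 3 (U != X) on D(U)={4} D(X)={8,9}: no change => not a revision
Constraint 4 (U < W) on D(U)={4} D(W)={4,5}: W {4,5}->{5} => REVISION
Total revisions = 2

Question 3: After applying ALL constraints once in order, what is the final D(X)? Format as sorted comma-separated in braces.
Answer: {8,9}

Derivation:
Constraint 1 (U != W) on D(U)={4,6,8} D(W)={4,5,9}: no change
Constraint 2 (U + W = X) on D(U)={4,6,8} D(W)={4,5,9} D(X)={7,8,9}: U {4,6,8}->{4}; W {4,5,9}->{4,5}; X {7,8,9}->{8,9}
Constraint 3 (U != X) on D(U)={4} D(X)={8,9}: no change
Constraint 4 (U < W) on D(U)={4} D(W)={4,5}: W {4,5}->{5}
So after all 4 constraints: D(X) = {8,9}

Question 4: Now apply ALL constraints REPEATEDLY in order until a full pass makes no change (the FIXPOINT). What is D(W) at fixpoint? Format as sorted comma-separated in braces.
pass 0 (initial): D(W)={4,5,9}
pass 1: U {4,6,8}->{4}; W {4,5,9}->{5}; X {7,8,9}->{8,9}
pass 2: X {8,9}->{9}
pass 3: no change
Fixpoint after 3 passes: D(W) = {5}

Answer: {5}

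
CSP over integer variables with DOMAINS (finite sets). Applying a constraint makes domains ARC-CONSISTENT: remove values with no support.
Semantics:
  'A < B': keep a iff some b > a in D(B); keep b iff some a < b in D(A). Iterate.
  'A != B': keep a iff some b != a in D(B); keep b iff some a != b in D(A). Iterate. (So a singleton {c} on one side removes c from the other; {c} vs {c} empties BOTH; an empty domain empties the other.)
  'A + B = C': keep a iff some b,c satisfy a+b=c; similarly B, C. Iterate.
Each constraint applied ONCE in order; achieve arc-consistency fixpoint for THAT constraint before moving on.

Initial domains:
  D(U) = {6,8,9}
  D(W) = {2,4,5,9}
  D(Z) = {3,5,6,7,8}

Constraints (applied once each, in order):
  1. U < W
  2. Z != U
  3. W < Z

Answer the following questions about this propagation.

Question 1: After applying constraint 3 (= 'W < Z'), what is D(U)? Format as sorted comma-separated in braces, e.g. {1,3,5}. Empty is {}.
Answer: {6,8}

Derivation:
Constraint 1 (U < W) on D(U)={6,8,9} D(W)={2,4,5,9}: U {6,8,9}->{6,8}; W {2,4,5,9}->{9}
Constraint 2 (Z != U) on D(Z)={3,5,6,7,8} D(U)={6,8}: no change
Constraint 3 (W < Z) on D(W)={9} D(Z)={3,5,6,7,8}: W {9}->{}; Z {3,5,6,7,8}->{}
So after constraint 3: D(U) = {6,8}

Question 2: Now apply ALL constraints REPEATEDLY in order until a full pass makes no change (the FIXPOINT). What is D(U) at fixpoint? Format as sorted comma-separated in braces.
Answer: {}

Derivation:
pass 0 (initial): D(U)={6,8,9}
pass 1: U {6,8,9}->{6,8}; W {2,4,5,9}->{}; Z {3,5,6,7,8}->{}
pass 2: U {6,8}->{}
pass 3: no change
Fixpoint after 3 passes: D(U) = {}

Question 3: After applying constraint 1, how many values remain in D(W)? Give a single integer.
Constraint 1 (U < W) on D(U)={6,8,9} D(W)={2,4,5,9}: U {6,8,9}->{6,8}; W {2,4,5,9}->{9}
So after constraint 1: D(W)={9}, size = 1

Answer: 1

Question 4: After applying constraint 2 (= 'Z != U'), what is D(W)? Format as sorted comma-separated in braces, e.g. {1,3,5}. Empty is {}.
Constraint 1 (U < W) on D(U)={6,8,9} D(W)={2,4,5,9}: U {6,8,9}->{6,8}; W {2,4,5,9}->{9}
Constraint 2 (Z != U) on D(Z)={3,5,6,7,8} D(U)={6,8}: no change
So after constraint 2: D(W) = {9}

Answer: {9}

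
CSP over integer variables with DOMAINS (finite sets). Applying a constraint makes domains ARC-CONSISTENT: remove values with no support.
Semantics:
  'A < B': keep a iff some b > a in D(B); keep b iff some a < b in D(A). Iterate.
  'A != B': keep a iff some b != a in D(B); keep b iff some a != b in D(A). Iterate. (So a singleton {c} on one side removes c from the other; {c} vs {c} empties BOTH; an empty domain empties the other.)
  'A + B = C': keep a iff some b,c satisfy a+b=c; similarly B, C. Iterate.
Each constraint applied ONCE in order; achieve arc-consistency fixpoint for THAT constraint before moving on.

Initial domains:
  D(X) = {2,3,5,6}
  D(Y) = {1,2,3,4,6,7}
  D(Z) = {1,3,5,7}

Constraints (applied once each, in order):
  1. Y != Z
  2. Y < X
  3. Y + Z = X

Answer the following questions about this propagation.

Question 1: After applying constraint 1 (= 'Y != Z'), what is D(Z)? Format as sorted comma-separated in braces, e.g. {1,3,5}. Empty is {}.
Answer: {1,3,5,7}

Derivation:
Constraint 1 (Y != Z) on D(Y)={1,2,3,4,6,7} D(Z)={1,3,5,7}: no change
So after constraint 1: D(Z) = {1,3,5,7}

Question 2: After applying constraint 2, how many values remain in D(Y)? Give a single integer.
Constraint 1 (Y != Z) on D(Y)={1,2,3,4,6,7} D(Z)={1,3,5,7}: no change
Constraint 2 (Y < X) on D(Y)={1,2,3,4,6,7} D(X)={2,3,5,6}: Y {1,2,3,4,6,7}->{1,2,3,4}
So after constraint 2: D(Y)={1,2,3,4}, size = 4

Answer: 4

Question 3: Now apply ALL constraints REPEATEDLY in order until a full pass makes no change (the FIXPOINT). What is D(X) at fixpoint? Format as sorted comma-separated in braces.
Answer: {2,3,5,6}

Derivation:
pass 0 (initial): D(X)={2,3,5,6}
pass 1: Y {1,2,3,4,6,7}->{1,2,3,4}; Z {1,3,5,7}->{1,3,5}
pass 2: no change
Fixpoint after 2 passes: D(X) = {2,3,5,6}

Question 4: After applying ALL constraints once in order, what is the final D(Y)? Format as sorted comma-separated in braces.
Answer: {1,2,3,4}

Derivation:
Constraint 1 (Y != Z) on D(Y)={1,2,3,4,6,7} D(Z)={1,3,5,7}: no change
Constraint 2 (Y < X) on D(Y)={1,2,3,4,6,7} D(X)={2,3,5,6}: Y {1,2,3,4,6,7}->{1,2,3,4}
Constraint 3 (Y + Z = X) on D(Y)={1,2,3,4} D(Z)={1,3,5,7} D(X)={2,3,5,6}: Z {1,3,5,7}->{1,3,5}
So after all 3 constraints: D(Y) = {1,2,3,4}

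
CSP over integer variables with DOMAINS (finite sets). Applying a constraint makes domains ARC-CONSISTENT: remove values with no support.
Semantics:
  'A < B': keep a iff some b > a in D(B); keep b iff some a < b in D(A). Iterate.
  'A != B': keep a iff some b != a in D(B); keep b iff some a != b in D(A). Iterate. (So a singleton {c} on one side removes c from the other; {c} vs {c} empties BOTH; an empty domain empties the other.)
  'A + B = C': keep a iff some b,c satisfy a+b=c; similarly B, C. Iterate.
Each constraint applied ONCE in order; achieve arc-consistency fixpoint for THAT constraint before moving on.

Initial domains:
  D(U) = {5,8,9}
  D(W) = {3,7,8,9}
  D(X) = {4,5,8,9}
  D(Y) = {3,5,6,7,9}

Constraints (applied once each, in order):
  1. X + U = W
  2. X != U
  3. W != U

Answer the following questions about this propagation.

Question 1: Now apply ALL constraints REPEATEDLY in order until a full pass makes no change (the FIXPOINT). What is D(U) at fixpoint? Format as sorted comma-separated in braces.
Answer: {5}

Derivation:
pass 0 (initial): D(U)={5,8,9}
pass 1: U {5,8,9}->{5}; W {3,7,8,9}->{9}; X {4,5,8,9}->{4}
pass 2: no change
Fixpoint after 2 passes: D(U) = {5}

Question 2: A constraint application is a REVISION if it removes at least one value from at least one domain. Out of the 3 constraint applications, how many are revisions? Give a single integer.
Answer: 1

Derivation:
Constraint 1 (X + U = W) on D(X)={4,5,8,9} D(U)={5,8,9} D(W)={3,7,8,9}: X {4,5,8,9}->{4}; U {5,8,9}->{5}; W {3,7,8,9}->{9} => REVISION
Constraint 2 (X != U) on D(X)={4} D(U)={5}: no change => not a revision
Constraint 3 (W != U) on D(W)={9} D(U)={5}: no change => not a revision
Total revisions = 1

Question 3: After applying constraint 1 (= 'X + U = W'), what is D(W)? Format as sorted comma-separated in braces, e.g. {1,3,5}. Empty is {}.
Answer: {9}

Derivation:
Constraint 1 (X + U = W) on D(X)={4,5,8,9} D(U)={5,8,9} D(W)={3,7,8,9}: X {4,5,8,9}->{4}; U {5,8,9}->{5}; W {3,7,8,9}->{9}
So after constraint 1: D(W) = {9}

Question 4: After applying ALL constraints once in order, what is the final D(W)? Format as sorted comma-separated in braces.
Answer: {9}

Derivation:
Constraint 1 (X + U = W) on D(X)={4,5,8,9} D(U)={5,8,9} D(W)={3,7,8,9}: X {4,5,8,9}->{4}; U {5,8,9}->{5}; W {3,7,8,9}->{9}
Constraint 2 (X != U) on D(X)={4} D(U)={5}: no change
Constraint 3 (W != U) on D(W)={9} D(U)={5}: no change
So after all 3 constraints: D(W) = {9}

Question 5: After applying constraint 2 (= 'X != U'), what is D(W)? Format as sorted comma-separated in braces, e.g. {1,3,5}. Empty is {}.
Constraint 1 (X + U = W) on D(X)={4,5,8,9} D(U)={5,8,9} D(W)={3,7,8,9}: X {4,5,8,9}->{4}; U {5,8,9}->{5}; W {3,7,8,9}->{9}
Constraint 2 (X != U) on D(X)={4} D(U)={5}: no change
So after constraint 2: D(W) = {9}

Answer: {9}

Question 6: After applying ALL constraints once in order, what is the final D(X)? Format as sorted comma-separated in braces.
Constraint 1 (X + U = W) on D(X)={4,5,8,9} D(U)={5,8,9} D(W)={3,7,8,9}: X {4,5,8,9}->{4}; U {5,8,9}->{5}; W {3,7,8,9}->{9}
Constraint 2 (X != U) on D(X)={4} D(U)={5}: no change
Constraint 3 (W != U) on D(W)={9} D(U)={5}: no change
So after all 3 constraints: D(X) = {4}

Answer: {4}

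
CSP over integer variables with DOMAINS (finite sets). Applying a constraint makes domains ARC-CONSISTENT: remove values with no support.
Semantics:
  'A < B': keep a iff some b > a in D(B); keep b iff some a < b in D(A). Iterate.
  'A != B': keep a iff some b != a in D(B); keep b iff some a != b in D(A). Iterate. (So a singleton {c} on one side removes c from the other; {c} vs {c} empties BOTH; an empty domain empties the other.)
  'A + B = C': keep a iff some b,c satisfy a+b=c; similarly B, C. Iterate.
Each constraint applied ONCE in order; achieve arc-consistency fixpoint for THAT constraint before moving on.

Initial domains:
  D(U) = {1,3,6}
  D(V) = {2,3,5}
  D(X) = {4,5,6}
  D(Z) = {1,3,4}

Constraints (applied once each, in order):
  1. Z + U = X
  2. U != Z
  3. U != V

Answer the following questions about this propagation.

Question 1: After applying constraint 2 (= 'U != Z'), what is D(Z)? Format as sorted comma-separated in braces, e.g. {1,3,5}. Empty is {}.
Answer: {1,3,4}

Derivation:
Constraint 1 (Z + U = X) on D(Z)={1,3,4} D(U)={1,3,6} D(X)={4,5,6}: U {1,3,6}->{1,3}
Constraint 2 (U != Z) on D(U)={1,3} D(Z)={1,3,4}: no change
So after constraint 2: D(Z) = {1,3,4}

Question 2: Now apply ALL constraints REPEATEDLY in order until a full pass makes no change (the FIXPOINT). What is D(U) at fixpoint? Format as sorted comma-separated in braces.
Answer: {1,3}

Derivation:
pass 0 (initial): D(U)={1,3,6}
pass 1: U {1,3,6}->{1,3}
pass 2: no change
Fixpoint after 2 passes: D(U) = {1,3}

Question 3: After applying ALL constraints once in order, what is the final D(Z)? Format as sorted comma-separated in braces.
Answer: {1,3,4}

Derivation:
Constraint 1 (Z + U = X) on D(Z)={1,3,4} D(U)={1,3,6} D(X)={4,5,6}: U {1,3,6}->{1,3}
Constraint 2 (U != Z) on D(U)={1,3} D(Z)={1,3,4}: no change
Constraint 3 (U != V) on D(U)={1,3} D(V)={2,3,5}: no change
So after all 3 constraints: D(Z) = {1,3,4}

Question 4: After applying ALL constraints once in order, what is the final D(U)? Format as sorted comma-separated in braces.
Constraint 1 (Z + U = X) on D(Z)={1,3,4} D(U)={1,3,6} D(X)={4,5,6}: U {1,3,6}->{1,3}
Constraint 2 (U != Z) on D(U)={1,3} D(Z)={1,3,4}: no change
Constraint 3 (U != V) on D(U)={1,3} D(V)={2,3,5}: no change
So after all 3 constraints: D(U) = {1,3}

Answer: {1,3}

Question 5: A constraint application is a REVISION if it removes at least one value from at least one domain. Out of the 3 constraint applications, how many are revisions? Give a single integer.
Constraint 1 (Z + U = X) on D(Z)={1,3,4} D(U)={1,3,6} D(X)={4,5,6}: U {1,3,6}->{1,3} => REVISION
Constraint 2 (U != Z) on D(U)={1,3} D(Z)={1,3,4}: no change => not a revision
Constraint 3 (U != V) on D(U)={1,3} D(V)={2,3,5}: no change => not a revision
Total revisions = 1

Answer: 1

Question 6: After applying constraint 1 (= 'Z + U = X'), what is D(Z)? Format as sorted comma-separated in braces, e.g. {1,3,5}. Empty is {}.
Constraint 1 (Z + U = X) on D(Z)={1,3,4} D(U)={1,3,6} D(X)={4,5,6}: U {1,3,6}->{1,3}
So after constraint 1: D(Z) = {1,3,4}

Answer: {1,3,4}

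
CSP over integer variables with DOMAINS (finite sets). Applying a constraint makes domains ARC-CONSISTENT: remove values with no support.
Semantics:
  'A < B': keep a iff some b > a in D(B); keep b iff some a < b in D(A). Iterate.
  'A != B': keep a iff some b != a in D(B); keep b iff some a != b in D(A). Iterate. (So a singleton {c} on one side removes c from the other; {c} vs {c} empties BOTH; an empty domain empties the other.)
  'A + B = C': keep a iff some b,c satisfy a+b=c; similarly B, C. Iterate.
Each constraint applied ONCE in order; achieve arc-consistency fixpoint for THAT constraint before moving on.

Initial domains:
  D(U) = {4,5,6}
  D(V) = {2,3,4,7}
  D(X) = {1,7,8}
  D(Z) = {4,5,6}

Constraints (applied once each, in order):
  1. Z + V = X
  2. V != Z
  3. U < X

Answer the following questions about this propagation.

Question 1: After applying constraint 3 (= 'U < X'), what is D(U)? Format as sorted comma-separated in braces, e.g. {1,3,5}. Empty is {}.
Answer: {4,5,6}

Derivation:
Constraint 1 (Z + V = X) on D(Z)={4,5,6} D(V)={2,3,4,7} D(X)={1,7,8}: V {2,3,4,7}->{2,3,4}; X {1,7,8}->{7,8}
Constraint 2 (V != Z) on D(V)={2,3,4} D(Z)={4,5,6}: no change
Constraint 3 (U < X) on D(U)={4,5,6} D(X)={7,8}: no change
So after constraint 3: D(U) = {4,5,6}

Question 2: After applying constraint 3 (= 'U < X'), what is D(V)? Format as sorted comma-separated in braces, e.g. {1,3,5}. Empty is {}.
Answer: {2,3,4}

Derivation:
Constraint 1 (Z + V = X) on D(Z)={4,5,6} D(V)={2,3,4,7} D(X)={1,7,8}: V {2,3,4,7}->{2,3,4}; X {1,7,8}->{7,8}
Constraint 2 (V != Z) on D(V)={2,3,4} D(Z)={4,5,6}: no change
Constraint 3 (U < X) on D(U)={4,5,6} D(X)={7,8}: no change
So after constraint 3: D(V) = {2,3,4}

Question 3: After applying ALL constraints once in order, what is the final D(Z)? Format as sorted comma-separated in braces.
Answer: {4,5,6}

Derivation:
Constraint 1 (Z + V = X) on D(Z)={4,5,6} D(V)={2,3,4,7} D(X)={1,7,8}: V {2,3,4,7}->{2,3,4}; X {1,7,8}->{7,8}
Constraint 2 (V != Z) on D(V)={2,3,4} D(Z)={4,5,6}: no change
Constraint 3 (U < X) on D(U)={4,5,6} D(X)={7,8}: no change
So after all 3 constraints: D(Z) = {4,5,6}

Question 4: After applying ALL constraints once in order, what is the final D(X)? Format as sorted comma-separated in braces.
Answer: {7,8}

Derivation:
Constraint 1 (Z + V = X) on D(Z)={4,5,6} D(V)={2,3,4,7} D(X)={1,7,8}: V {2,3,4,7}->{2,3,4}; X {1,7,8}->{7,8}
Constraint 2 (V != Z) on D(V)={2,3,4} D(Z)={4,5,6}: no change
Constraint 3 (U < X) on D(U)={4,5,6} D(X)={7,8}: no change
So after all 3 constraints: D(X) = {7,8}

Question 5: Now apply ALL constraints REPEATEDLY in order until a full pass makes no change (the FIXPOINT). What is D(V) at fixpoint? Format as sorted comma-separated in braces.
pass 0 (initial): D(V)={2,3,4,7}
pass 1: V {2,3,4,7}->{2,3,4}; X {1,7,8}->{7,8}
pass 2: no change
Fixpoint after 2 passes: D(V) = {2,3,4}

Answer: {2,3,4}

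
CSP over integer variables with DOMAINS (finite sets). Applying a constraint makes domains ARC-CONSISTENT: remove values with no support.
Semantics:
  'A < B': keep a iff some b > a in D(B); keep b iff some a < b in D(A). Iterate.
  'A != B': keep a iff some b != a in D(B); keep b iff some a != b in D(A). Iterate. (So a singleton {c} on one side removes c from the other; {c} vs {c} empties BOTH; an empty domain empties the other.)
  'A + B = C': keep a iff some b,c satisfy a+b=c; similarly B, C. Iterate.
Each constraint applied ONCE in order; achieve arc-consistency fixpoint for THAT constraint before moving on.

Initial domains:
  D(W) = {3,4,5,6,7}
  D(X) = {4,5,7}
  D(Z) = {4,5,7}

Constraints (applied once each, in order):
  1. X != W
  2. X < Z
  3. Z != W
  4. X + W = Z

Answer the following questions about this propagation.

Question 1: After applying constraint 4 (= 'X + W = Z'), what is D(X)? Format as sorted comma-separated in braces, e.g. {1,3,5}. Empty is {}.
Answer: {4}

Derivation:
Constraint 1 (X != W) on D(X)={4,5,7} D(W)={3,4,5,6,7}: no change
Constraint 2 (X < Z) on D(X)={4,5,7} D(Z)={4,5,7}: X {4,5,7}->{4,5}; Z {4,5,7}->{5,7}
Constraint 3 (Z != W) on D(Z)={5,7} D(W)={3,4,5,6,7}: no change
Constraint 4 (X + W = Z) on D(X)={4,5} D(W)={3,4,5,6,7} D(Z)={5,7}: X {4,5}->{4}; W {3,4,5,6,7}->{3}; Z {5,7}->{7}
So after constraint 4: D(X) = {4}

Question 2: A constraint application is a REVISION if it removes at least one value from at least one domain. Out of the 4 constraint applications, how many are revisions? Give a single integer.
Answer: 2

Derivation:
Constraint 1 (X != W) on D(X)={4,5,7} D(W)={3,4,5,6,7}: no change => not a revision
Constraint 2 (X < Z) on D(X)={4,5,7} D(Z)={4,5,7}: X {4,5,7}->{4,5}; Z {4,5,7}->{5,7} => REVISION
Constraint 3 (Z != W) on D(Z)={5,7} D(W)={3,4,5,6,7}: no change => not a revision
Constraint 4 (X + W = Z) on D(X)={4,5} D(W)={3,4,5,6,7} D(Z)={5,7}: X {4,5}->{4}; W {3,4,5,6,7}->{3}; Z {5,7}->{7} => REVISION
Total revisions = 2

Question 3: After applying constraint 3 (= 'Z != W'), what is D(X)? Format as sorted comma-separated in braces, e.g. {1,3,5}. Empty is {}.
Constraint 1 (X != W) on D(X)={4,5,7} D(W)={3,4,5,6,7}: no change
Constraint 2 (X < Z) on D(X)={4,5,7} D(Z)={4,5,7}: X {4,5,7}->{4,5}; Z {4,5,7}->{5,7}
Constraint 3 (Z != W) on D(Z)={5,7} D(W)={3,4,5,6,7}: no change
So after constraint 3: D(X) = {4,5}

Answer: {4,5}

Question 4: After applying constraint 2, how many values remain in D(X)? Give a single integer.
Constraint 1 (X != W) on D(X)={4,5,7} D(W)={3,4,5,6,7}: no change
Constraint 2 (X < Z) on D(X)={4,5,7} D(Z)={4,5,7}: X {4,5,7}->{4,5}; Z {4,5,7}->{5,7}
So after constraint 2: D(X)={4,5}, size = 2

Answer: 2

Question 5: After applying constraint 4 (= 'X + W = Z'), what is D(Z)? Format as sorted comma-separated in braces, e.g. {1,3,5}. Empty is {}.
Constraint 1 (X != W) on D(X)={4,5,7} D(W)={3,4,5,6,7}: no change
Constraint 2 (X < Z) on D(X)={4,5,7} D(Z)={4,5,7}: X {4,5,7}->{4,5}; Z {4,5,7}->{5,7}
Constraint 3 (Z != W) on D(Z)={5,7} D(W)={3,4,5,6,7}: no change
Constraint 4 (X + W = Z) on D(X)={4,5} D(W)={3,4,5,6,7} D(Z)={5,7}: X {4,5}->{4}; W {3,4,5,6,7}->{3}; Z {5,7}->{7}
So after constraint 4: D(Z) = {7}

Answer: {7}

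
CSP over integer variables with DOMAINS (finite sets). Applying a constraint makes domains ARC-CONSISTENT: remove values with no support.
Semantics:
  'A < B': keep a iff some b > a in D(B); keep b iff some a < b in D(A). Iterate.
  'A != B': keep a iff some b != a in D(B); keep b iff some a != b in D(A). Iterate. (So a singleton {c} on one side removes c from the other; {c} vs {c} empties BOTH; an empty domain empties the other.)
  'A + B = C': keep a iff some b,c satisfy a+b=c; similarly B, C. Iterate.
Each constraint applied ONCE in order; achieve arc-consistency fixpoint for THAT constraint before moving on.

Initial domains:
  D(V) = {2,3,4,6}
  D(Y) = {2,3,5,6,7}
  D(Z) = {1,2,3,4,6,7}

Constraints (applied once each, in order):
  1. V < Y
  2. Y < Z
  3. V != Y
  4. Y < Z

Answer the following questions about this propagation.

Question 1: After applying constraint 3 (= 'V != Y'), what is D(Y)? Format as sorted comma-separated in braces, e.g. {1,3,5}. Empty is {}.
Constraint 1 (V < Y) on D(V)={2,3,4,6} D(Y)={2,3,5,6,7}: Y {2,3,5,6,7}->{3,5,6,7}
Constraint 2 (Y < Z) on D(Y)={3,5,6,7} D(Z)={1,2,3,4,6,7}: Y {3,5,6,7}->{3,5,6}; Z {1,2,3,4,6,7}->{4,6,7}
Constraint 3 (V != Y) on D(V)={2,3,4,6} D(Y)={3,5,6}: no change
So after constraint 3: D(Y) = {3,5,6}

Answer: {3,5,6}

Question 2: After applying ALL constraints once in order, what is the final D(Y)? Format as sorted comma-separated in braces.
Answer: {3,5,6}

Derivation:
Constraint 1 (V < Y) on D(V)={2,3,4,6} D(Y)={2,3,5,6,7}: Y {2,3,5,6,7}->{3,5,6,7}
Constraint 2 (Y < Z) on D(Y)={3,5,6,7} D(Z)={1,2,3,4,6,7}: Y {3,5,6,7}->{3,5,6}; Z {1,2,3,4,6,7}->{4,6,7}
Constraint 3 (V != Y) on D(V)={2,3,4,6} D(Y)={3,5,6}: no change
Constraint 4 (Y < Z) on D(Y)={3,5,6} D(Z)={4,6,7}: no change
So after all 4 constraints: D(Y) = {3,5,6}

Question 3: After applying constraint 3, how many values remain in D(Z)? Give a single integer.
Answer: 3

Derivation:
Constraint 1 (V < Y) on D(V)={2,3,4,6} D(Y)={2,3,5,6,7}: Y {2,3,5,6,7}->{3,5,6,7}
Constraint 2 (Y < Z) on D(Y)={3,5,6,7} D(Z)={1,2,3,4,6,7}: Y {3,5,6,7}->{3,5,6}; Z {1,2,3,4,6,7}->{4,6,7}
Constraint 3 (V != Y) on D(V)={2,3,4,6} D(Y)={3,5,6}: no change
So after constraint 3: D(Z)={4,6,7}, size = 3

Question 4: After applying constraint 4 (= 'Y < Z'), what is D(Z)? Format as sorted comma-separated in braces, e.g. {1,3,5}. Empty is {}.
Answer: {4,6,7}

Derivation:
Constraint 1 (V < Y) on D(V)={2,3,4,6} D(Y)={2,3,5,6,7}: Y {2,3,5,6,7}->{3,5,6,7}
Constraint 2 (Y < Z) on D(Y)={3,5,6,7} D(Z)={1,2,3,4,6,7}: Y {3,5,6,7}->{3,5,6}; Z {1,2,3,4,6,7}->{4,6,7}
Constraint 3 (V != Y) on D(V)={2,3,4,6} D(Y)={3,5,6}: no change
Constraint 4 (Y < Z) on D(Y)={3,5,6} D(Z)={4,6,7}: no change
So after constraint 4: D(Z) = {4,6,7}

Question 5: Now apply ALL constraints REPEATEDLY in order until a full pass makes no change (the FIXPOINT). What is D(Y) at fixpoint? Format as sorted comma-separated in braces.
Answer: {3,5,6}

Derivation:
pass 0 (initial): D(Y)={2,3,5,6,7}
pass 1: Y {2,3,5,6,7}->{3,5,6}; Z {1,2,3,4,6,7}->{4,6,7}
pass 2: V {2,3,4,6}->{2,3,4}
pass 3: no change
Fixpoint after 3 passes: D(Y) = {3,5,6}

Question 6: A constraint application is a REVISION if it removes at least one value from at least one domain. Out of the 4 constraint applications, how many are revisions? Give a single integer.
Constraint 1 (V < Y) on D(V)={2,3,4,6} D(Y)={2,3,5,6,7}: Y {2,3,5,6,7}->{3,5,6,7} => REVISION
Constraint 2 (Y < Z) on D(Y)={3,5,6,7} D(Z)={1,2,3,4,6,7}: Y {3,5,6,7}->{3,5,6}; Z {1,2,3,4,6,7}->{4,6,7} => REVISION
Constraint 3 (V != Y) on D(V)={2,3,4,6} D(Y)={3,5,6}: no change => not a revision
Constraint 4 (Y < Z) on D(Y)={3,5,6} D(Z)={4,6,7}: no change => not a revision
Total revisions = 2

Answer: 2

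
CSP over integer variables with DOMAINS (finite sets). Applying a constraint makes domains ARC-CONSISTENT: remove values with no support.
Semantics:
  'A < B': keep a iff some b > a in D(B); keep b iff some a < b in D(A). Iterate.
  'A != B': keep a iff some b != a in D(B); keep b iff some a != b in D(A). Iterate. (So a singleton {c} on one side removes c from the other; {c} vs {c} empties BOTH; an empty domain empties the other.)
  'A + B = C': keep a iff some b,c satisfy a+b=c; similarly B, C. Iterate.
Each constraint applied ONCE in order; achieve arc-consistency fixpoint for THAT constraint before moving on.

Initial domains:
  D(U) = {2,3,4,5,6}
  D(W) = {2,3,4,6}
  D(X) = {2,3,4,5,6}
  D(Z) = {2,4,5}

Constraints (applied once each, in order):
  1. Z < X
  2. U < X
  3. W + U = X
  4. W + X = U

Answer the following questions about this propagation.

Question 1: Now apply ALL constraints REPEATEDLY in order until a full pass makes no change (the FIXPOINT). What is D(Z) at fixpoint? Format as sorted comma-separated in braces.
pass 0 (initial): D(Z)={2,4,5}
pass 1: U {2,3,4,5,6}->{}; W {2,3,4,6}->{}; X {2,3,4,5,6}->{}
pass 2: Z {2,4,5}->{}
pass 3: no change
Fixpoint after 3 passes: D(Z) = {}

Answer: {}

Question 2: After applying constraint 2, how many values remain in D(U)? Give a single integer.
Answer: 4

Derivation:
Constraint 1 (Z < X) on D(Z)={2,4,5} D(X)={2,3,4,5,6}: X {2,3,4,5,6}->{3,4,5,6}
Constraint 2 (U < X) on D(U)={2,3,4,5,6} D(X)={3,4,5,6}: U {2,3,4,5,6}->{2,3,4,5}
So after constraint 2: D(U)={2,3,4,5}, size = 4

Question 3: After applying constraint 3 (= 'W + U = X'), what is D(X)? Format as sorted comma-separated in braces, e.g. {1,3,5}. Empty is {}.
Constraint 1 (Z < X) on D(Z)={2,4,5} D(X)={2,3,4,5,6}: X {2,3,4,5,6}->{3,4,5,6}
Constraint 2 (U < X) on D(U)={2,3,4,5,6} D(X)={3,4,5,6}: U {2,3,4,5,6}->{2,3,4,5}
Constraint 3 (W + U = X) on D(W)={2,3,4,6} D(U)={2,3,4,5} D(X)={3,4,5,6}: W {2,3,4,6}->{2,3,4}; U {2,3,4,5}->{2,3,4}; X {3,4,5,6}->{4,5,6}
So after constraint 3: D(X) = {4,5,6}

Answer: {4,5,6}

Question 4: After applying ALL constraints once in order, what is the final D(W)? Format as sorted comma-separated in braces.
Constraint 1 (Z < X) on D(Z)={2,4,5} D(X)={2,3,4,5,6}: X {2,3,4,5,6}->{3,4,5,6}
Constraint 2 (U < X) on D(U)={2,3,4,5,6} D(X)={3,4,5,6}: U {2,3,4,5,6}->{2,3,4,5}
Constraint 3 (W + U = X) on D(W)={2,3,4,6} D(U)={2,3,4,5} D(X)={3,4,5,6}: W {2,3,4,6}->{2,3,4}; U {2,3,4,5}->{2,3,4}; X {3,4,5,6}->{4,5,6}
Constraint 4 (W + X = U) on D(W)={2,3,4} D(X)={4,5,6} D(U)={2,3,4}: W {2,3,4}->{}; X {4,5,6}->{}; U {2,3,4}->{}
So after all 4 constraints: D(W) = {}

Answer: {}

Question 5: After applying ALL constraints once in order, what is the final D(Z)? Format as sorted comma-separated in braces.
Answer: {2,4,5}

Derivation:
Constraint 1 (Z < X) on D(Z)={2,4,5} D(X)={2,3,4,5,6}: X {2,3,4,5,6}->{3,4,5,6}
Constraint 2 (U < X) on D(U)={2,3,4,5,6} D(X)={3,4,5,6}: U {2,3,4,5,6}->{2,3,4,5}
Constraint 3 (W + U = X) on D(W)={2,3,4,6} D(U)={2,3,4,5} D(X)={3,4,5,6}: W {2,3,4,6}->{2,3,4}; U {2,3,4,5}->{2,3,4}; X {3,4,5,6}->{4,5,6}
Constraint 4 (W + X = U) on D(W)={2,3,4} D(X)={4,5,6} D(U)={2,3,4}: W {2,3,4}->{}; X {4,5,6}->{}; U {2,3,4}->{}
So after all 4 constraints: D(Z) = {2,4,5}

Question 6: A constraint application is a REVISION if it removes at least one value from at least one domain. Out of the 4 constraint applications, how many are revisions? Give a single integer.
Answer: 4

Derivation:
Constraint 1 (Z < X) on D(Z)={2,4,5} D(X)={2,3,4,5,6}: X {2,3,4,5,6}->{3,4,5,6} => REVISION
Constraint 2 (U < X) on D(U)={2,3,4,5,6} D(X)={3,4,5,6}: U {2,3,4,5,6}->{2,3,4,5} => REVISION
Constraint 3 (W + U = X) on D(W)={2,3,4,6} D(U)={2,3,4,5} D(X)={3,4,5,6}: W {2,3,4,6}->{2,3,4}; U {2,3,4,5}->{2,3,4}; X {3,4,5,6}->{4,5,6} => REVISION
Constraint 4 (W + X = U) on D(W)={2,3,4} D(X)={4,5,6} D(U)={2,3,4}: W {2,3,4}->{}; X {4,5,6}->{}; U {2,3,4}->{} => REVISION
Total revisions = 4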